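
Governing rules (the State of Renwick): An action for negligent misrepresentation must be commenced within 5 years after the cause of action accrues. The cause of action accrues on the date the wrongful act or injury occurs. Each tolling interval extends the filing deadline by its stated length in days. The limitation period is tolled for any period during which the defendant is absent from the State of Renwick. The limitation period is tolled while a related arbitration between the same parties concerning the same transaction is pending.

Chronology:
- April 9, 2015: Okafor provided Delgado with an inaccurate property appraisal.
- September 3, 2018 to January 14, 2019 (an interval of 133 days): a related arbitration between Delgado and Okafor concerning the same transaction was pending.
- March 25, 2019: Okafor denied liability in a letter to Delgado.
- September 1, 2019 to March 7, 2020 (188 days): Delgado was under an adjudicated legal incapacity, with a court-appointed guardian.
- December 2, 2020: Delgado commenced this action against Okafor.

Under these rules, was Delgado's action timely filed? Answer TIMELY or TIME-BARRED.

The limitation period began to run on April 9, 2015.
Adding the 5 years base period to April 9, 2015 gives a deadline of April 9, 2020, before any tolling.
Because the pending related arbitration ran from September 3, 2018 to January 14, 2019, the deadline is extended by 133 days to August 20, 2020.
No stated provision tolls the period for the plaintiff's incapacity, so the interval from September 1, 2019 to March 7, 2020 has no effect on the deadline.
The other events in the timeline have no effect on the limitation period under the stated rules.
Delgado filed on December 2, 2020, after the August 20, 2020 deadline, so the action is time-barred.

TIME-BARRED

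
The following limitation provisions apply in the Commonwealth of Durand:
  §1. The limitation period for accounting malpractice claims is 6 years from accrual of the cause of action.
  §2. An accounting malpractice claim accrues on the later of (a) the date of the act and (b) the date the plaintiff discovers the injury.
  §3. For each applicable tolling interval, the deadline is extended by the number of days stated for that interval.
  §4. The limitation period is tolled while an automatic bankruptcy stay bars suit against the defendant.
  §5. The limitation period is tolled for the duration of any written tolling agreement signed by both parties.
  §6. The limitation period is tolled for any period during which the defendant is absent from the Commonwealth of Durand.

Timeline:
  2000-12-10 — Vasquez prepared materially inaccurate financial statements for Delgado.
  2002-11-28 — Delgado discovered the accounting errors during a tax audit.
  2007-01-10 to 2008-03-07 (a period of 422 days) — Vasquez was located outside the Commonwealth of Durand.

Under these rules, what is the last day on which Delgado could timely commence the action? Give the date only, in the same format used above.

The claim accrued on 2002-11-28 — the later of the 2000-12-10 act and the 2002-11-28 discovery.
The untolled deadline — 6 years after 2002-11-28 — is 2008-11-28.
The period was tolled for 422 days by the defendant's absence from the jurisdiction (2007-01-10 to 2008-03-07), pushing the deadline to 2010-01-24.

2010-01-24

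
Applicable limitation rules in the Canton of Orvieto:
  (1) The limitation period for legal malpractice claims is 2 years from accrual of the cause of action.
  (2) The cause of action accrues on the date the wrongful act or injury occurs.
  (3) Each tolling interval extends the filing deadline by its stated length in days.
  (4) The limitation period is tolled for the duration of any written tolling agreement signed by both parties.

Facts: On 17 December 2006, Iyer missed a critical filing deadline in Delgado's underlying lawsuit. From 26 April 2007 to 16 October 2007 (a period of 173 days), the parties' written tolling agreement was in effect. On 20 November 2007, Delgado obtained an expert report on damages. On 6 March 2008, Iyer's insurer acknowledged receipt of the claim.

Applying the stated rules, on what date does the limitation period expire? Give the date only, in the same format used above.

The cause of action accrued on 17 December 2006, the date of the act.
The untolled deadline — 2 years after 17 December 2006 — is 17 December 2008.
The period was tolled for 173 days by the written tolling agreement (26 April 2007 to 16 October 2007), pushing the deadline to 8 June 2009.
Nothing else in the chronology tolls or restarts the period.

8 June 2009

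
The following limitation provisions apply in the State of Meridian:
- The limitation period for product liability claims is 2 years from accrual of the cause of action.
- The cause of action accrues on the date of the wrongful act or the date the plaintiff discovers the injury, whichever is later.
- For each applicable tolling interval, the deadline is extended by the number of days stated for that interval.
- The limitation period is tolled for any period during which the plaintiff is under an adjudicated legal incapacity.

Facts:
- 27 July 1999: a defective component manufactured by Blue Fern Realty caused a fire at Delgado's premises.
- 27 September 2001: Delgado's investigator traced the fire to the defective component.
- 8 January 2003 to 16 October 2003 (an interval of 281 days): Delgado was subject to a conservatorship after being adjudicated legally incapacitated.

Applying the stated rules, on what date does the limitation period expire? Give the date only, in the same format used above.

The claim accrued on 27 September 2001 — the later of the 27 July 1999 act and the 27 September 2001 discovery.
The untolled deadline — 2 years after 27 September 2001 — is 27 September 2003.
Because the plaintiff's legal incapacity ran from 8 January 2003 to 16 October 2003, the deadline is extended by 281 days to 4 July 2004.

4 July 2004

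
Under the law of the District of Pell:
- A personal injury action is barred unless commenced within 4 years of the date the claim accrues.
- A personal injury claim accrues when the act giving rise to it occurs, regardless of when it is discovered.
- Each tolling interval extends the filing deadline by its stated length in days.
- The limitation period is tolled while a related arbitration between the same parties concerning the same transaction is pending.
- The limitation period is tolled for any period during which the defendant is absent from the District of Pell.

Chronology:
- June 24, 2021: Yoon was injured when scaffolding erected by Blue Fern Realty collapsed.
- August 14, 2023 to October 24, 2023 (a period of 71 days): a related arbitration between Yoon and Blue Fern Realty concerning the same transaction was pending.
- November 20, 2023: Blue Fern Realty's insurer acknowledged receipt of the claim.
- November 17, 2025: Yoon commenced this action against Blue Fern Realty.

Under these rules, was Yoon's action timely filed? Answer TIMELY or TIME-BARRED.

The limitation period began to run on June 24, 2021.
The untolled deadline — 4 years after June 24, 2021 — is June 24, 2025.
Because the pending related arbitration ran from August 14, 2023 to October 24, 2023, the deadline is extended by 71 days to September 3, 2025.
The other events in the timeline have no effect on the limitation period under the stated rules.
Yoon filed on November 17, 2025, after the September 3, 2025 deadline, so the action is time-barred.

TIME-BARRED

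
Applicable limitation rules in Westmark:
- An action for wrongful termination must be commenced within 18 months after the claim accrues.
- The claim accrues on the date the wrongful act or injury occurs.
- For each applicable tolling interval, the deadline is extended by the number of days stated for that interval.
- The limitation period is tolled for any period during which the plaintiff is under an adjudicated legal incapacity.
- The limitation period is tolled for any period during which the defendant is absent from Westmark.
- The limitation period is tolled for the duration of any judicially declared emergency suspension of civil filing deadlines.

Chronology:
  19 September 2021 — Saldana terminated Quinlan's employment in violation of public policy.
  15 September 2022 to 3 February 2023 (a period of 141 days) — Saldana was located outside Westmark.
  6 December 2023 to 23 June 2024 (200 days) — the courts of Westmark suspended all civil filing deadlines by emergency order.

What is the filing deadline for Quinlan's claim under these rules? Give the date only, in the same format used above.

The limitation period began to run on 19 September 2021.
18 months from 19 September 2021 is 19 March 2023.
The defendant's absence from the jurisdiction from 15 September 2022 to 3 February 2023 tolled the period for 141 days, extending the deadline to 7 August 2023.
By the time the emergency suspension of filing deadlines began on 6 December 2023, the limitation period had already expired on 7 August 2023; that interval cannot revive it.

7 August 2023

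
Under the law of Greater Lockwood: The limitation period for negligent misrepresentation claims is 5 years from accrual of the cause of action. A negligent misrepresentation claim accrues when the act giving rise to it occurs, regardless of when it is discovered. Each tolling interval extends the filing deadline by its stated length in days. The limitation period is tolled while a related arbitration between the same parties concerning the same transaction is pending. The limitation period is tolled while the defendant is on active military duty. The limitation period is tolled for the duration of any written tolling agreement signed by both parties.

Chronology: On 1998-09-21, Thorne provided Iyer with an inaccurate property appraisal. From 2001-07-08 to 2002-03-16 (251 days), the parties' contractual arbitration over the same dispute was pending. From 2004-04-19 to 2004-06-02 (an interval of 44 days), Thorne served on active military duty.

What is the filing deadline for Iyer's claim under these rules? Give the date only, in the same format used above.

The cause of action accrued on 1998-09-21, the date of the act.
The untolled deadline — 5 years after 1998-09-21 — is 2003-09-21.
The period was tolled for 251 days by the pending related arbitration (2001-07-08 to 2002-03-16), pushing the deadline to 2004-05-29.
Because the defendant's active military service ran from 2004-04-19 to 2004-06-02, the deadline is extended by 44 days to 2004-07-12.

2004-07-12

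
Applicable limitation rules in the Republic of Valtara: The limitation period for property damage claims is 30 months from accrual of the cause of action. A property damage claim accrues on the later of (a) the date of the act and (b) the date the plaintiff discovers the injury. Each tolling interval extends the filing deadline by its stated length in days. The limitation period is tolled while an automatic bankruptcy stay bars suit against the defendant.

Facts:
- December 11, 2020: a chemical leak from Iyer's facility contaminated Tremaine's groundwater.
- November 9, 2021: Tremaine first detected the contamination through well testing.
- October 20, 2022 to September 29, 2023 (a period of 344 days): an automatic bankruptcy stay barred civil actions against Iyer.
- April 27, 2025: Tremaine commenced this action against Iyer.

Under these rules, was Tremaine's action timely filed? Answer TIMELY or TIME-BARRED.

TIME-BARRED

Because discovery on November 9, 2021 post-dates the December 11, 2020 act, accrual under the later-of rule falls on November 9, 2021.
The untolled deadline — 30 months after November 9, 2021 — is May 9, 2024.
Because the automatic bankruptcy stay ran from October 20, 2022 to September 29, 2023, the deadline is extended by 344 days to April 18, 2025.
Filing on April 27, 2025 missed the April 18, 2025 deadline — the action is time-barred.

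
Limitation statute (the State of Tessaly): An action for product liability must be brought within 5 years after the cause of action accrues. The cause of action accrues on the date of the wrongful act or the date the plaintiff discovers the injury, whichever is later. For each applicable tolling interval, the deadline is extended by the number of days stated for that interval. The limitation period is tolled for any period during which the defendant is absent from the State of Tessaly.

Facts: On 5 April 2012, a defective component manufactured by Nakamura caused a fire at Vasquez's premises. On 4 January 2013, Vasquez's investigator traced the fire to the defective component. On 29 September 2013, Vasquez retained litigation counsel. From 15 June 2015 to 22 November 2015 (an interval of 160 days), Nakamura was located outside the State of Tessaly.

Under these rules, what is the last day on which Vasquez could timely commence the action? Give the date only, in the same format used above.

13 June 2018

Taking the later of the act (5 April 2012) and discovery (4 January 2013), the claim accrued on 4 January 2013.
Adding the 5 years base period to 4 January 2013 gives a deadline of 4 January 2018, before any tolling.
Because the defendant's absence from the jurisdiction ran from 15 June 2015 to 22 November 2015, the deadline is extended by 160 days to 13 June 2018.
The other events in the timeline have no effect on the limitation period under the stated rules.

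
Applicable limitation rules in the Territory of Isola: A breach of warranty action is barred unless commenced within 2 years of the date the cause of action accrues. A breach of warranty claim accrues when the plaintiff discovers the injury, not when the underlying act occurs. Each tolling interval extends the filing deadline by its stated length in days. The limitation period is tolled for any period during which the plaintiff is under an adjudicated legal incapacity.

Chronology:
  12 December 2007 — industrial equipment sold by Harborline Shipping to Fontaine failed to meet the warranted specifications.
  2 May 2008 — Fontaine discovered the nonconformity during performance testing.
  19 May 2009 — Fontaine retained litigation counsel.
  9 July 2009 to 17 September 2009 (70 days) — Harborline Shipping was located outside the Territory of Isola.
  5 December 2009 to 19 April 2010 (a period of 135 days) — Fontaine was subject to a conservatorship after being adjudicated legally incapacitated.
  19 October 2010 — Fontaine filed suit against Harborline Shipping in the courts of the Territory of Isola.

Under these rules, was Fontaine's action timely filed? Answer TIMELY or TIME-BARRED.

TIME-BARRED

Under the discovery rule, the claim accrued on 2 May 2008, when Fontaine discovered the injury — not on the 12 December 2007 date of the underlying act.
Adding the 2 years base period to 2 May 2008 gives a deadline of 2 May 2010, before any tolling.
The plaintiff's legal incapacity from 5 December 2009 to 19 April 2010 tolled the period for 135 days, extending the deadline to 14 September 2010.
No stated provision tolls the period for the defendant's absence, so the interval from 9 July 2009 to 17 September 2009 has no effect on the deadline.
The other events in the timeline have no effect on the limitation period under the stated rules.
The 19 October 2010 filing falls after the 14 September 2010 deadline; the claim is time-barred.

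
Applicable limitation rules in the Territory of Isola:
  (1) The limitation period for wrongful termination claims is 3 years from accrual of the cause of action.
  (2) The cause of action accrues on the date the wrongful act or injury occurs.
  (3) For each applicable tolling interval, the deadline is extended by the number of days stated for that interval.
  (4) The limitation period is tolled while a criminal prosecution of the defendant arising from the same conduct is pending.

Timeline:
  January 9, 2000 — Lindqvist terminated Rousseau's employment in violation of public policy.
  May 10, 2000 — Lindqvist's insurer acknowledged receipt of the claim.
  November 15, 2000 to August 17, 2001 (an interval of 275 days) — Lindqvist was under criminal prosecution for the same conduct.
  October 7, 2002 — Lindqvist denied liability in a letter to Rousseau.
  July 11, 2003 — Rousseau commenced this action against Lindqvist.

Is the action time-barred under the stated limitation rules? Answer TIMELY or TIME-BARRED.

The cause of action accrued on January 9, 2000, the date of the act.
3 years from January 9, 2000 is January 9, 2003.
The period was tolled for 275 days by the pending criminal prosecution (November 15, 2000 to August 17, 2001), pushing the deadline to October 11, 2003.
The other events in the timeline have no effect on the limitation period under the stated rules.
The July 11, 2003 filing precedes the October 11, 2003 deadline; the claim is timely.

TIMELY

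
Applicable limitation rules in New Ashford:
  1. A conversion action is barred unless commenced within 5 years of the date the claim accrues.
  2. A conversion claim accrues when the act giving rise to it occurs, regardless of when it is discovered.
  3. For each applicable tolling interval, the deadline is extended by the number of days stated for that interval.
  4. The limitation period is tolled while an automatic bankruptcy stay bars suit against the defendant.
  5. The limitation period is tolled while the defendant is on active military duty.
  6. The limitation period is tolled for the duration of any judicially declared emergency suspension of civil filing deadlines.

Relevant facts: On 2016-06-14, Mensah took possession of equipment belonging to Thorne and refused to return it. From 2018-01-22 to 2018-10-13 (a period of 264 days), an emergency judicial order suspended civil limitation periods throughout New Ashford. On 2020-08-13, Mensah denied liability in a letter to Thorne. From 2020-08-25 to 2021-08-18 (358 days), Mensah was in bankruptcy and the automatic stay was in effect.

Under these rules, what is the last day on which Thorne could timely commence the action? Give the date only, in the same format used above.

The claim accrued on 2016-06-14, the date of the act.
5 years from 2016-06-14 is 2021-06-14.
The period was tolled for 264 days by the emergency suspension of filing deadlines (2018-01-22 to 2018-10-13), pushing the deadline to 2022-03-05.
The automatic bankruptcy stay from 2020-08-25 to 2021-08-18 tolled the period for 358 days, extending the deadline to 2023-02-26.
The other events in the timeline have no effect on the limitation period under the stated rules.

2023-02-26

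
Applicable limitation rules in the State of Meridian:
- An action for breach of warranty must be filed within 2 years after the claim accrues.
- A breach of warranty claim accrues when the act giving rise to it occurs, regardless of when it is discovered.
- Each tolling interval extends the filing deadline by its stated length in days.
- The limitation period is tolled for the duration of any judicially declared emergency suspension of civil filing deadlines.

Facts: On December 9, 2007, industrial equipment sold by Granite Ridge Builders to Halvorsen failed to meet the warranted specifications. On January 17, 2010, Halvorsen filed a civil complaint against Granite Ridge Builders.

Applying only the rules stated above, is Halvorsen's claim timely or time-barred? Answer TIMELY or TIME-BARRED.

The claim accrued on December 9, 2007, the date of the act.
Adding the 2 years base period to December 9, 2007 gives a deadline of December 9, 2009, before any tolling.
Filing on January 17, 2010 missed the December 9, 2009 deadline — the action is time-barred.

TIME-BARRED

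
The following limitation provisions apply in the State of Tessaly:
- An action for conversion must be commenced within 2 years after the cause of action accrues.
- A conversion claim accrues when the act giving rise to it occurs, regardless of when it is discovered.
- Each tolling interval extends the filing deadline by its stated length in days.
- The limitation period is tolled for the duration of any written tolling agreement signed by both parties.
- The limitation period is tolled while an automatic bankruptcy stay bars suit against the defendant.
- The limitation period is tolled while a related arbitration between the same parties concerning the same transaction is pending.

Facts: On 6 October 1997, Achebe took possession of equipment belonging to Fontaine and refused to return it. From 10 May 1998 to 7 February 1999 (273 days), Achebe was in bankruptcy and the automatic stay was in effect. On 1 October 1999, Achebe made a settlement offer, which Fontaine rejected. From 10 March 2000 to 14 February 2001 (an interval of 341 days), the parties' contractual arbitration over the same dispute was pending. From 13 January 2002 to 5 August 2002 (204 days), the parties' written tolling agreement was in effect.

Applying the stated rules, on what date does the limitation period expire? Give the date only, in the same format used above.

11 June 2001

The cause of action accrued on 6 October 1997, the date of the act.
Adding the 2 years base period to 6 October 1997 gives a deadline of 6 October 1999, before any tolling.
The automatic bankruptcy stay from 10 May 1998 to 7 February 1999 tolled the period for 273 days, extending the deadline to 5 July 2000.
The period was tolled for 341 days by the pending related arbitration (10 March 2000 to 14 February 2001), pushing the deadline to 11 June 2001.
The written tolling agreement from 13 January 2002 to 5 August 2002 began after the period had already run on 11 June 2001, so it has no tolling effect.
The other events in the timeline have no effect on the limitation period under the stated rules.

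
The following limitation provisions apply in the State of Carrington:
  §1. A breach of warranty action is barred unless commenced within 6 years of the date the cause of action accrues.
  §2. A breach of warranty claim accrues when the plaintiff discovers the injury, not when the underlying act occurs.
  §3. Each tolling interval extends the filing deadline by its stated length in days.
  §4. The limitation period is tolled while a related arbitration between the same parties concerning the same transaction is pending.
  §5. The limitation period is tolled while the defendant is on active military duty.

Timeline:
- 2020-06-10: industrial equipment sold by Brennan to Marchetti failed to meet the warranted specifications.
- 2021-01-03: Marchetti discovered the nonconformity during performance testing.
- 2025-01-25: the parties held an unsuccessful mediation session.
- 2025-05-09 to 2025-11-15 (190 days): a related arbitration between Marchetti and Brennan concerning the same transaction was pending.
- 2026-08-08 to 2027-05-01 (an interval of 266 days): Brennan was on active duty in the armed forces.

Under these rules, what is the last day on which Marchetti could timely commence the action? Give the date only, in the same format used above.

Under the discovery rule, the claim accrued on 2021-01-03, when Marchetti discovered the injury — not on the 2020-06-10 date of the underlying act.
Adding the 6 years base period to 2021-01-03 gives a deadline of 2027-01-03, before any tolling.
The period was tolled for 190 days by the pending related arbitration (2025-05-09 to 2025-11-15), pushing the deadline to 2027-07-12.
The period was tolled for 266 days by the defendant's active military service (2026-08-08 to 2027-05-01), pushing the deadline to 2028-04-03.
The other events in the timeline have no effect on the limitation period under the stated rules.

2028-04-03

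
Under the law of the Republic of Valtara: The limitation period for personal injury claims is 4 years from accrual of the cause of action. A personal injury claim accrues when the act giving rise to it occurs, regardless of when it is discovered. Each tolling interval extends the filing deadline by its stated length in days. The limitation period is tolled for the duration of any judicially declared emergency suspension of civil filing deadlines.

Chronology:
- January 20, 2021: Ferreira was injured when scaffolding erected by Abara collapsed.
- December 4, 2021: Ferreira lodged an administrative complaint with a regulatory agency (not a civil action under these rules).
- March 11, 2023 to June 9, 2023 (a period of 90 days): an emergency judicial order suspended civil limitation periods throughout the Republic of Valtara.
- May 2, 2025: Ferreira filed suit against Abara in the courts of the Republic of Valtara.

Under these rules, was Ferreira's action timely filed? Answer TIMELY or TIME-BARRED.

The cause of action accrued on January 20, 2021, the date of the act.
4 years from January 20, 2021 is January 20, 2025.
The period was tolled for 90 days by the emergency suspension of filing deadlines (March 11, 2023 to June 9, 2023), pushing the deadline to April 20, 2025.
Nothing else in the chronology tolls or restarts the period.
Filing on May 2, 2025 missed the April 20, 2025 deadline — the action is time-barred.

TIME-BARRED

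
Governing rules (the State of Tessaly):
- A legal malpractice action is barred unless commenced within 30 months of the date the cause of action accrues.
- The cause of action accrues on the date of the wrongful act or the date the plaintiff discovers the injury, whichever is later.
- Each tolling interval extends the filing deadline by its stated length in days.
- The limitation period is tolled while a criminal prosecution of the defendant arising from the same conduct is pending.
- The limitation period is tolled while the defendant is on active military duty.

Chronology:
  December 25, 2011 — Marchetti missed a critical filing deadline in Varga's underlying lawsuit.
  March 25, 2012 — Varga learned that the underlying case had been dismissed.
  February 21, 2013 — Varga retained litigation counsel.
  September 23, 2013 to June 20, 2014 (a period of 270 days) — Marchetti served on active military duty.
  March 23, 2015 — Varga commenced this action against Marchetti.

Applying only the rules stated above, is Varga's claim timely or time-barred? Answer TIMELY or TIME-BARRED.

Because discovery on March 25, 2012 post-dates the December 25, 2011 act, accrual under the later-of rule falls on March 25, 2012.
The untolled deadline — 30 months after March 25, 2012 — is September 25, 2014.
Because the defendant's active military service ran from September 23, 2013 to June 20, 2014, the deadline is extended by 270 days to June 22, 2015.
The other events in the timeline have no effect on the limitation period under the stated rules.
Filing on March 23, 2015 beat the June 22, 2015 deadline — the action is timely.

TIMELY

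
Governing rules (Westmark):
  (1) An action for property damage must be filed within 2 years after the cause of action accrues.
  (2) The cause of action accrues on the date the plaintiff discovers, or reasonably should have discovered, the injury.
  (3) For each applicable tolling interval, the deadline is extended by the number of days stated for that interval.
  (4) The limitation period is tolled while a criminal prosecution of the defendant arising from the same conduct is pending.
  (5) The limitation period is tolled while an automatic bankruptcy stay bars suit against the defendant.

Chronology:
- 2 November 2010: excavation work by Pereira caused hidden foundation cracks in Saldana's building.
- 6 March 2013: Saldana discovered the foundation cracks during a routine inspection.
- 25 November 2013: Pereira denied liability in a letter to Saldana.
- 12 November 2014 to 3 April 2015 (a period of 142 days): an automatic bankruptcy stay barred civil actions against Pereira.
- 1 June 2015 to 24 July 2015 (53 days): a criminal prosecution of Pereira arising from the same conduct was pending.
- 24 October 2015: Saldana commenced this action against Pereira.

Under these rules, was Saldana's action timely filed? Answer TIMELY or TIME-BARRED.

Accrual is tied to discovery, so the period began on 6 March 2013 rather than on 2 November 2010 when the act occurred.
2 years from 6 March 2013 is 6 March 2015.
Because the automatic bankruptcy stay ran from 12 November 2014 to 3 April 2015, the deadline is extended by 142 days to 26 July 2015.
The pending criminal prosecution from 1 June 2015 to 24 July 2015 tolled the period for 53 days, extending the deadline to 17 September 2015.
The other events in the timeline have no effect on the limitation period under the stated rules.
Saldana filed on 24 October 2015, after the 17 September 2015 deadline, so the action is time-barred.

TIME-BARRED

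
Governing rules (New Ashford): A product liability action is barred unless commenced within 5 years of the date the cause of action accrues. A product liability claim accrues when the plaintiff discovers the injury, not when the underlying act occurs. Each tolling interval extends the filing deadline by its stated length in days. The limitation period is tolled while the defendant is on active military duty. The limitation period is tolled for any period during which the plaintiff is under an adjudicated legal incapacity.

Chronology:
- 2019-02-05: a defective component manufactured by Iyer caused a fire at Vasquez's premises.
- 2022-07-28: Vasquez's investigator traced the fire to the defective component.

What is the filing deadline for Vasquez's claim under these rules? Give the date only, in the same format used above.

2027-07-28

The claim did not accrue until Vasquez discovered the injury on 2022-07-28; the 2019-02-05 act date does not start the clock under the stated rule.
Adding the 5 years base period to 2022-07-28 gives a deadline of 2027-07-28, before any tolling.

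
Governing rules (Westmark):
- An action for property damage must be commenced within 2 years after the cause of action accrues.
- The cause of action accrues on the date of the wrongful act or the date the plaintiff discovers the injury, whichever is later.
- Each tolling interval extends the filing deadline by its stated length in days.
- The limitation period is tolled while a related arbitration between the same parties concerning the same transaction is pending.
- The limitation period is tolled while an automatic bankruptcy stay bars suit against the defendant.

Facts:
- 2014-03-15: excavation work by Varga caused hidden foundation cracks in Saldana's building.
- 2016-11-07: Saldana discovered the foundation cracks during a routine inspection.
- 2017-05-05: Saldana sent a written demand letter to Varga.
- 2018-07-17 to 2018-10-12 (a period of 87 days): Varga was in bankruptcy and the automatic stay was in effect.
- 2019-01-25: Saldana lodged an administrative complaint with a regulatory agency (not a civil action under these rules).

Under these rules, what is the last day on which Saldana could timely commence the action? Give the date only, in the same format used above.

2019-02-02

Taking the later of the act (2014-03-15) and discovery (2016-11-07), the claim accrued on 2016-11-07.
The untolled deadline — 2 years after 2016-11-07 — is 2018-11-07.
The period was tolled for 87 days by the automatic bankruptcy stay (2018-07-17 to 2018-10-12), pushing the deadline to 2019-02-02.
None of the other events listed affects the running of the period under the stated rules.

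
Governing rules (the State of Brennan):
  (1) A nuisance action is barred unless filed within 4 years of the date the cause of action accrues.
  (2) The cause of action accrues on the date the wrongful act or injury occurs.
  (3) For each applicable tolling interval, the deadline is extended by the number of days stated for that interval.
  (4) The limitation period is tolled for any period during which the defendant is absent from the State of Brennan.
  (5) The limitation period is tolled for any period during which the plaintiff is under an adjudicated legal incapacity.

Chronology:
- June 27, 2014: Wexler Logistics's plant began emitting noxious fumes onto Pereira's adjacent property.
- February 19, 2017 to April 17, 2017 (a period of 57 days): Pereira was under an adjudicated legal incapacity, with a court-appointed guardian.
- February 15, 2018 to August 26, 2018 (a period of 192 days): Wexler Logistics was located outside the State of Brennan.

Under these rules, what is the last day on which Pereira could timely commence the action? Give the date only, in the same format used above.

The limitation period began to run on June 27, 2014.
The untolled deadline — 4 years after June 27, 2014 — is June 27, 2018.
The plaintiff's legal incapacity from February 19, 2017 to April 17, 2017 tolled the period for 57 days, extending the deadline to August 23, 2018.
The period was tolled for 192 days by the defendant's absence from the jurisdiction (February 15, 2018 to August 26, 2018), pushing the deadline to March 3, 2019.

March 3, 2019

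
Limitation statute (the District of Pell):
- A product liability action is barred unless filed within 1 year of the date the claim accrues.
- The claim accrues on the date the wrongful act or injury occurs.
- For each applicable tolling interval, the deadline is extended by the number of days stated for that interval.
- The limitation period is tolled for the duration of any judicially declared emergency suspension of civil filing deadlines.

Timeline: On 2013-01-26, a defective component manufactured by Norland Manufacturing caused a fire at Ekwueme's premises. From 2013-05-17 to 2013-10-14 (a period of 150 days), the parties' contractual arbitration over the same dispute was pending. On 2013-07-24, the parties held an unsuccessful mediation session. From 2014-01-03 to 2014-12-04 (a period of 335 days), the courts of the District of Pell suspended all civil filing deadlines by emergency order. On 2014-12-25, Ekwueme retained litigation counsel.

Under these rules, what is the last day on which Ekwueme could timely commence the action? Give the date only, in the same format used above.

The limitation period began to run on 2013-01-26.
1 year from 2013-01-26 is 2014-01-26.
The period was tolled for 335 days by the emergency suspension of filing deadlines (2014-01-03 to 2014-12-04), pushing the deadline to 2014-12-27.
No stated provision tolls the period for a pending arbitration, so the interval from 2013-05-17 to 2013-10-14 has no effect on the deadline.
The other events in the timeline have no effect on the limitation period under the stated rules.

2014-12-27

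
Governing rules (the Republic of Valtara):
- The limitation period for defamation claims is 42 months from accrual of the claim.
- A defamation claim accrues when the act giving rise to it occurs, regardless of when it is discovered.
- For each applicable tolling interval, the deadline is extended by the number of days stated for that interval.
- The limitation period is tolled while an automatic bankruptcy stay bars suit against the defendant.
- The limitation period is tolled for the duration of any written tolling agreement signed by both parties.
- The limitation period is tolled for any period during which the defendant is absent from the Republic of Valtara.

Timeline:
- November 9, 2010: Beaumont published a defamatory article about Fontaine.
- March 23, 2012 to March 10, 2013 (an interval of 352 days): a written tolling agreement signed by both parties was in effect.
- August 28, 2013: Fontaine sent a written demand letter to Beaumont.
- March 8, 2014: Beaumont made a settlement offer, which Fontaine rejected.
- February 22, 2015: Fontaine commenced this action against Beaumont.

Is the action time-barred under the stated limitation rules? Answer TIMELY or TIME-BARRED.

TIMELY

The claim accrued on November 9, 2010, when the wrongful act occurred.
The untolled deadline — 42 months after November 9, 2010 — is May 9, 2014.
Because the written tolling agreement ran from March 23, 2012 to March 10, 2013, the deadline is extended by 352 days to April 26, 2015.
Nothing else in the chronology tolls or restarts the period.
Filing on February 22, 2015 beat the April 26, 2015 deadline — the action is timely.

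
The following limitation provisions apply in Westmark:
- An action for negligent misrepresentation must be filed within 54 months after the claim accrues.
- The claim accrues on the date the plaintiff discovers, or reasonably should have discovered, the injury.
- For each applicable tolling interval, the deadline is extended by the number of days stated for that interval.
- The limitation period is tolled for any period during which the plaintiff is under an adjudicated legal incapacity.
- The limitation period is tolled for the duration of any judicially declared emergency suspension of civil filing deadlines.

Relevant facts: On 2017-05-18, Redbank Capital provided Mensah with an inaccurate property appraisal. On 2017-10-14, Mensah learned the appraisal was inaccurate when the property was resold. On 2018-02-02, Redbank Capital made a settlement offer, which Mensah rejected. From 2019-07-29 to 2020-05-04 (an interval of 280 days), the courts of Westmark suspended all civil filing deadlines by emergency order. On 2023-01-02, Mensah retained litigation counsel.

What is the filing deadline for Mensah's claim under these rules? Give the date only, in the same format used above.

2023-01-19

The claim did not accrue until Mensah discovered the injury on 2017-10-14; the 2017-05-18 act date does not start the clock under the stated rule.
54 months from 2017-10-14 is 2022-04-14.
The period was tolled for 280 days by the emergency suspension of filing deadlines (2019-07-29 to 2020-05-04), pushing the deadline to 2023-01-19.
The other events in the timeline have no effect on the limitation period under the stated rules.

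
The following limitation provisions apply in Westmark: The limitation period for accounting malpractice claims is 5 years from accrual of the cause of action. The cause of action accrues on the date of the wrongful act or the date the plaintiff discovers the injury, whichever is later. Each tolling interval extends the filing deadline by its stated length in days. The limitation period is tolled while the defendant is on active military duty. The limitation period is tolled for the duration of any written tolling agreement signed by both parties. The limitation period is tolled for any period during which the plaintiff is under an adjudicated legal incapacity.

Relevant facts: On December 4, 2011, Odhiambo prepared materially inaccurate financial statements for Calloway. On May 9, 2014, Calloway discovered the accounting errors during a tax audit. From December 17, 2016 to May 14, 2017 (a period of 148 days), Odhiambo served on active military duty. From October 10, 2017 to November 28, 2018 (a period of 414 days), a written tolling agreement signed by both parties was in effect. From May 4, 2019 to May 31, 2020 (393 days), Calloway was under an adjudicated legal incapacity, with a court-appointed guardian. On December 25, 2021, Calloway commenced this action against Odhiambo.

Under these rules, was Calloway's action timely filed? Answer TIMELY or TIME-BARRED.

TIME-BARRED

Taking the later of the act (December 4, 2011) and discovery (May 9, 2014), the claim accrued on May 9, 2014.
5 years from May 9, 2014 is May 9, 2019.
The period was tolled for 148 days by the defendant's active military service (December 17, 2016 to May 14, 2017), pushing the deadline to October 4, 2019.
Because the written tolling agreement ran from October 10, 2017 to November 28, 2018, the deadline is extended by 414 days to November 21, 2020.
The period was tolled for 393 days by the plaintiff's legal incapacity (May 4, 2019 to May 31, 2020), pushing the deadline to December 19, 2021.
Calloway filed on December 25, 2021, after the December 19, 2021 deadline, so the action is time-barred.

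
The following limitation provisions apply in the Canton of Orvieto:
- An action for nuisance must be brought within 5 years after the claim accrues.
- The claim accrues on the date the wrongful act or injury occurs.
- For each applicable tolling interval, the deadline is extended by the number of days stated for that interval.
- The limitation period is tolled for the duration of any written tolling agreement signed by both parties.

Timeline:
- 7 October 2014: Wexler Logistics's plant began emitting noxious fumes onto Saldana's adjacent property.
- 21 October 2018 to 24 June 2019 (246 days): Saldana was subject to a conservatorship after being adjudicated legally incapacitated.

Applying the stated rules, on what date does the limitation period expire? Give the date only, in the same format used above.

7 October 2019

The limitation period began to run on 7 October 2014.
The untolled deadline — 5 years after 7 October 2014 — is 7 October 2019.
The plaintiff's legal incapacity from 21 October 2018 to 24 June 2019 does not toll the period, because no stated rule makes the plaintiff's incapacity a tolling event.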